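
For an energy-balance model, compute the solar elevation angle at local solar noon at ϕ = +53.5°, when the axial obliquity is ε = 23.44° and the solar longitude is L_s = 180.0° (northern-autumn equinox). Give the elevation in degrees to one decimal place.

36.5°

Solar declination: sin δ = sin ε · sin L_s = sin 23.44° × sin 180.0° = 0.00000, so δ = +0.000°.
At local noon the hour angle is zero, so the zenith angle equals |ϕ − δ| = |+53.5° − (+0.000°)| = 53.500°.
Elevation = 90° − 53.500° = 36.5°.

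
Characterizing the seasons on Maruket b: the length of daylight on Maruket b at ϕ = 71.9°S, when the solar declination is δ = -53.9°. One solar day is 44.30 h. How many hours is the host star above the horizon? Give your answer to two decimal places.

Sunrise equation: cos h₀ = −tan ϕ · tan δ = -4.1956 ≤ −1, so the host star never sets (polar day) and h₀ = π.
Daylight = 2h₀/(2π) × 44.30 h = (3.1416/π) × 44.30 = 44.30 h.

44.30 h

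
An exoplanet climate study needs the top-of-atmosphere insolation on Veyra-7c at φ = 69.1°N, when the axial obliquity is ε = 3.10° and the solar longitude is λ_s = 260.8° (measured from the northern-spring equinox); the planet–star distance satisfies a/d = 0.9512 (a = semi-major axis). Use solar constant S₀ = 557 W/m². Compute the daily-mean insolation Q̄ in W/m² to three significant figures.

Solar declination: sin δ = sin ε · sin λ_s = sin 3.10° × sin 260.8° = -0.05338, so δ = -3.060°.
cos H₀ = −tan(+69.1°) tan(-3.060°) = 0.1400, H₀ = 1.4303 rad.
Bracket: H₀ sin φ sin δ + cos φ cos δ sin H₀ = 1.4303×0.93420×-0.05338 + 0.35674×0.99857×0.99015 = -0.071326 + 0.352721 = 0.281395.
Inverse-square distance factor (a/d)² = 0.9512² = 0.904781.
Q̄ = (S₀/π) × 0.904781 × [bracket] = (557/π) × 0.904781 × 0.281395 = 45.14 W/m².

Q̄ ≈ 45.1 W/m²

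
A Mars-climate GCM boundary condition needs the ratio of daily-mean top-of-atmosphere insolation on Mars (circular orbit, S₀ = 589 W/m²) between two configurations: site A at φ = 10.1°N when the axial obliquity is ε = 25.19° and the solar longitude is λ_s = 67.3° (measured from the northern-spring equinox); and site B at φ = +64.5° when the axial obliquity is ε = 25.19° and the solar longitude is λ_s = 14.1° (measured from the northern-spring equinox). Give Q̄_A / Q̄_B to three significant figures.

Q̄_A / Q̄_B ≈ 1.74

— Configuration A (φ=+10.1°):
Solar declination: sin δ = sin ε · sin λ_s = sin 25.19° × sin 67.3° = 0.39265, so δ = +23.120°.
cos H₀ = −tan(+10.1°) tan(+23.120°) = -0.0760, H₀ = 1.6469 rad.
Bracket: H₀ sin φ sin δ + cos φ cos δ sin H₀ = 1.6469×0.17537×0.39265 + 0.98450×0.91969×0.99710 = 0.113404 + 0.902809 = 1.016213.
Q̄ = (S₀/π) × [bracket] = (589/π) × 1.016213 = 190.52 W/m².
— Configuration B (φ=+64.5°):
Solar declination: sin δ = sin ε · sin λ_s = sin 25.19° × sin 14.1° = 0.10369, so δ = +5.952°.
cos H₀ = −tan(+64.5°) tan(+5.952°) = -0.2186, H₀ = 1.7911 rad.
Bracket: H₀ sin φ sin δ + cos φ cos δ sin H₀ = 1.7911×0.90259×0.10369 + 0.43051×0.99461×0.97582 = 0.167628 + 0.417836 = 0.585464.
Q̄ = (S₀/π) × [bracket] = (589/π) × 0.585464 = 109.77 W/m².
Ratio Q̄_A / Q̄_B = 190.52 / 109.77 = 1.736.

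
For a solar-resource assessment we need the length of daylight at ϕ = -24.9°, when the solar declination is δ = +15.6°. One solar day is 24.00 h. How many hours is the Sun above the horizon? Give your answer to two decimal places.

cos h₀ = −tan ϕ · tan δ = −tan(-24.9°) × tan(+15.600°) = 0.1296, so h₀ = 1.4408 rad = 82.55°.
Daylight = 2h₀/(2π) × 24.00 h = (1.4408/π) × 24.00 = 11.01 h.

11.01 h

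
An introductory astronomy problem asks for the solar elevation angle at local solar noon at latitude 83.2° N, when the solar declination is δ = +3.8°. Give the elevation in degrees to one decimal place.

10.6°

At local noon the hour angle is zero, so the zenith angle equals |φ − δ| = |+83.2° − (+3.800°)| = 79.400°.
Elevation = 90° − 79.400° = 10.6°.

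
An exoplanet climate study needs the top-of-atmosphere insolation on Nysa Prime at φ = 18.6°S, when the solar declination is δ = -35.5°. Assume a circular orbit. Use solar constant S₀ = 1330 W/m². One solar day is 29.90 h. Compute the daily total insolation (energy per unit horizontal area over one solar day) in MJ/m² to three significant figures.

cos H₀ = −tan(-18.6°) tan(-35.500°) = -0.2400, H₀ = 1.8132 rad.
Bracket: H₀ sin φ sin δ + cos φ cos δ sin H₀ = 1.8132×-0.31896×-0.58070 + 0.94777×0.81412×0.97076 = 0.335841 + 0.749037 = 1.084878.
Q̄ = (S₀/π) × [bracket] = (1330/π) × 1.084878 = 459.29 W/m².
Daily total = Q̄ × 29.90 h × 3600 s/h = 459.29 × 29.90 × 3600 / 10⁶ = 49.44 MJ/m².

49.4 MJ/m²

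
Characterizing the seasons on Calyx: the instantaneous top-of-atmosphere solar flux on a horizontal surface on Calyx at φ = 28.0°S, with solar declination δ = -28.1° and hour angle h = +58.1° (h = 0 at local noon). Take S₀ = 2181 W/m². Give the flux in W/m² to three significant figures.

cos θ_z = sin φ sin δ + cos φ cos δ cos h = 0.221127 + 0.411586 = 0.632713.
Flux = S₀ · cos θ_z = 2181 × 0.632713 = 1380 W/m².

1.38e+03 W/m²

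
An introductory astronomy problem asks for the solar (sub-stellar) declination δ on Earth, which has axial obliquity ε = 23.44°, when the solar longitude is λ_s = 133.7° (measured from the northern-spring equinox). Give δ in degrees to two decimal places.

δ = +16.71°

sin δ = sin ε · sin λ_s = sin 23.44° × sin 133.7° = 0.287588.
δ = arcsin(0.287588) = +16.71°.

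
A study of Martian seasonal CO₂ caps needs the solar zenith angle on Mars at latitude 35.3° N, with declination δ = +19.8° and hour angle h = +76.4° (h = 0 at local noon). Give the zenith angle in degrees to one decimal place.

cos θ_z = sin φ sin δ + cos φ cos δ cos h = 0.195742 + 0.180563 = 0.376305.
θ_z = arccos(0.376305) = 67.9°.

θ_z = 67.9°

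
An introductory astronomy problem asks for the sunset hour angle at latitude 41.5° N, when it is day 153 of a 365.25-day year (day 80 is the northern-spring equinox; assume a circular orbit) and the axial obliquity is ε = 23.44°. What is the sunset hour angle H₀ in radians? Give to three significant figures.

Solar longitude: λ_s = 360° × (153 − 80)/365.25 = 71.951°.
sin δ = sin 23.44° × sin 71.951° = 0.37821, so δ = +22.223°.
cos H₀ = −tan φ · tan δ = −tan(+41.5°) × tan(+22.223°) = -0.3615, so H₀ = 1.9406 rad = 111.19°.

H₀ = 1.94 rad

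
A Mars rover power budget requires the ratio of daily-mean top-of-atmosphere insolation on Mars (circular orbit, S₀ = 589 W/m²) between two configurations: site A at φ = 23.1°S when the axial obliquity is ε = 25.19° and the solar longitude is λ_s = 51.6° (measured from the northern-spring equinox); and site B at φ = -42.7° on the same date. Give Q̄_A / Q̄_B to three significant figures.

Q̄_A / Q̄_B ≈ 1.79

— Configuration A (φ=-23.1°):
Solar declination: sin δ = sin ε · sin λ_s = sin 25.19° × sin 51.6° = 0.33356, so δ = +19.485°.
cos H₀ = −tan(-23.1°) tan(+19.485°) = 0.1509, H₀ = 1.4193 rad.
Bracket: H₀ sin φ sin δ + cos φ cos δ sin H₀ = 1.4193×-0.39234×0.33356 + 0.91982×0.94273×0.98855 = -0.185742 + 0.857213 = 0.671471.
Q̄ = (S₀/π) × [bracket] = (589/π) × 0.671471 = 125.89 W/m².
— Configuration B (φ=-42.7°):
cos H₀ = −tan(-42.7°) tan(+19.485°) = 0.3265, H₀ = 1.2382 rad.
Bracket: H₀ sin φ sin δ + cos φ cos δ sin H₀ = 1.2382×-0.67816×0.33356 + 0.73491×0.94273×0.94520 = -0.280090 + 0.654855 = 0.374765.
Q̄ = (S₀/π) × [bracket] = (589/π) × 0.374765 = 70.263 W/m².
Ratio Q̄_A / Q̄_B = 125.89 / 70.263 = 1.792.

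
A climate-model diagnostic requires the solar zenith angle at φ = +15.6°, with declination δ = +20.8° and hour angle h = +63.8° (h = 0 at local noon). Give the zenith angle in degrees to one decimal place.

θ_z = 60.5°

cos θ_z = sin φ sin δ + cos φ cos δ cos h = 0.095495 + 0.397527 = 0.493022.
θ_z = arccos(0.493022) = 60.5°.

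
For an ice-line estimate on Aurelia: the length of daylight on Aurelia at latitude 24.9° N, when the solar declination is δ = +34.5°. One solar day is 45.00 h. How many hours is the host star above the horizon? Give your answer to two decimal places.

27.15 h

cos h₀ = −tan ϕ · tan δ = −tan(+24.9°) × tan(+34.500°) = -0.3190, so h₀ = 1.8955 rad = 108.60°.
Daylight = 2h₀/(2π) × 45.00 h = (1.8955/π) × 45.00 = 27.15 h.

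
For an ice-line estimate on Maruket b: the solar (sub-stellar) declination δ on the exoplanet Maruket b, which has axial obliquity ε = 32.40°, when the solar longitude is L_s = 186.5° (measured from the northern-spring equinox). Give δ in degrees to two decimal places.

sin δ = sin ε · sin L_s = sin 32.40° × sin 186.5° = -0.060657.
δ = arcsin(-0.060657) = -3.48°.

δ = -3.48°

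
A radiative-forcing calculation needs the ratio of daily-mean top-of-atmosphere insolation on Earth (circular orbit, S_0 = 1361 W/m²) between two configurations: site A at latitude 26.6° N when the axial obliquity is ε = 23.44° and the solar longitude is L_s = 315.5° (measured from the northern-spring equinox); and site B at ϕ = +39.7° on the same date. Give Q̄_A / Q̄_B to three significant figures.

Q̄_A / Q̄_B ≈ 1.40

— Configuration A (ϕ=+26.6°):
Solar declination: sin δ = sin ε · sin L_s = sin 23.44° × sin 315.5° = -0.27881, so δ = -16.189°.
cos h₀ = −tan(+26.6°) tan(-16.189°) = 0.1454, h₀ = 1.4249 rad.
Bracket: h₀ sin ϕ sin δ + cos ϕ cos δ sin h₀ = 1.4249×0.44776×-0.27881 + 0.89415×0.96035×0.98938 = -0.177884 + 0.849578 = 0.671694.
Q̄ = (S_0/π) × [bracket] = (1361/π) × 0.671694 = 290.99 W/m².
— Configuration B (ϕ=+39.7°):
cos h₀ = −tan(+39.7°) tan(-16.189°) = 0.2410, h₀ = 1.3274 rad.
Bracket: h₀ sin ϕ sin δ + cos ϕ cos δ sin h₀ = 1.3274×0.63877×-0.27881 + 0.76940×0.96035×0.97052 = -0.236404 + 0.717111 = 0.480707.
Q̄ = (S_0/π) × [bracket] = (1361/π) × 0.480707 = 208.25 W/m².
Ratio Q̄_A / Q̄_B = 290.99 / 208.25 = 1.397.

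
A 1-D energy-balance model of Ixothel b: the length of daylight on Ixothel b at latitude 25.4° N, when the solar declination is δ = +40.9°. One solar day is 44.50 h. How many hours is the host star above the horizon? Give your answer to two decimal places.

28.25 h

cos h₀ = −tan ϕ · tan δ = −tan(+25.4°) × tan(+40.900°) = -0.4113, so h₀ = 1.9947 rad = 114.29°.
Daylight = 2h₀/(2π) × 44.50 h = (1.9947/π) × 44.50 = 28.25 h.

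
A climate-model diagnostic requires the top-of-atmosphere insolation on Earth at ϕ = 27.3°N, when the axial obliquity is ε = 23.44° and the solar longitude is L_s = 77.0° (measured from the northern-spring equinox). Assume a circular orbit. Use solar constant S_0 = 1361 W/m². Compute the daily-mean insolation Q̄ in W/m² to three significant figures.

Q̄ ≈ 484 W/m²

Solar declination: sin δ = sin ε · sin L_s = sin 23.44° × sin 77.0° = 0.38759, so δ = +22.805°.
cos h₀ = −tan(+27.3°) tan(+22.805°) = -0.2170, h₀ = 1.7896 rad.
Bracket: h₀ sin ϕ sin δ + cos ϕ cos δ sin h₀ = 1.7896×0.45865×0.38759 + 0.88862×0.92183×0.97617 = 0.318134 + 0.799636 = 1.117770.
Q̄ = (S_0/π) × [bracket] = (1361/π) × 1.117770 = 484.2 W/m².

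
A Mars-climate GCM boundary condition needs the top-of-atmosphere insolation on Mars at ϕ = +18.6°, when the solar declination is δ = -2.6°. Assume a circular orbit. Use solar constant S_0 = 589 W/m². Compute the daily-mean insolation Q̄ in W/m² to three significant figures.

cos h₀ = −tan(+18.6°) tan(-2.600°) = 0.0153, h₀ = 1.5555 rad.
Bracket: h₀ sin ϕ sin δ + cos ϕ cos δ sin h₀ = 1.5555×0.31896×-0.04536 + 0.94777×0.99897×0.99988 = -0.022505 + 0.946680 = 0.924175.
Q̄ = (S_0/π) × [bracket] = (589/π) × 0.924175 = 173.3 W/m².

Q̄ ≈ 173 W/m²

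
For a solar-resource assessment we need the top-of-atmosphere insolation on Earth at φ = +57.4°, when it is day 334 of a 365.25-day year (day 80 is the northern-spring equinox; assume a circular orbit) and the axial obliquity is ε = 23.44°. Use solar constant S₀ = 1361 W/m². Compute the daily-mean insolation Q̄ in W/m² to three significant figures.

Solar longitude: λ_s = 360° × (334 − 80)/365.25 = 250.349°.
sin δ = sin 23.44° × sin 250.349° = -0.37462, so δ = -22.001°.
cos H₀ = −tan(+57.4°) tan(-22.001°) = 0.6318, H₀ = 0.8869 rad.
Bracket: H₀ sin φ sin δ + cos φ cos δ sin H₀ = 0.8869×0.84245×-0.37462 + 0.53877×0.92718×0.77514 = -0.279904 + 0.387211 = 0.107307.
Q̄ = (S₀/π) × [bracket] = (1361/π) × 0.107307 = 46.49 W/m².

Q̄ ≈ 46.5 W/m²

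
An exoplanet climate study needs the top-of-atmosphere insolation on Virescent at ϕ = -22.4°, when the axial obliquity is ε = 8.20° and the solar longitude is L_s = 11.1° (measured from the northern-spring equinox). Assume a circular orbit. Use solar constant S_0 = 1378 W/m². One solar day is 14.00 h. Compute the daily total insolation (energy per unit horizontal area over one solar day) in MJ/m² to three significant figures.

Solar declination: sin δ = sin ε · sin L_s = sin 8.20° × sin 11.1° = 0.02746, so δ = +1.573°.
cos h₀ = −tan(-22.4°) tan(+1.573°) = 0.0113, h₀ = 1.5595 rad.
Bracket: h₀ sin ϕ sin δ + cos ϕ cos δ sin h₀ = 1.5595×-0.38107×0.02746 + 0.92455×0.99962×0.99994 = -0.016319 + 0.924143 = 0.907824.
Q̄ = (S_0/π) × [bracket] = (1378/π) × 0.907824 = 398.20 W/m².
Daily total = Q̄ × 14.00 h × 3600 s/h = 398.20 × 14.00 × 3600 / 10⁶ = 20.07 MJ/m².

20.1 MJ/m²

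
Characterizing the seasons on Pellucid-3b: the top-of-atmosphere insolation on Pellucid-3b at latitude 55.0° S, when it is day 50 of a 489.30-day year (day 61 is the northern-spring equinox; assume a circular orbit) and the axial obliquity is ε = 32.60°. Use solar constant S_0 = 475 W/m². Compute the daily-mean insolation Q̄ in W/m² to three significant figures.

Q̄ ≈ 102 W/m²

Solar longitude: L_s = 360° × (50 − 61)/489.30 = -8.093°, i.e. -8.093° + 360° = 351.907°.
sin δ = sin 32.60° × sin 351.907° = -0.07585, so δ = -4.350°.
cos h₀ = −tan(-55.0°) tan(-4.350°) = -0.1086, h₀ = 1.6796 rad.
Bracket: h₀ sin ϕ sin δ + cos ϕ cos δ sin h₀ = 1.6796×-0.81915×-0.07585 + 0.57358×0.99712×0.99408 = 0.104358 + 0.568542 = 0.672900.
Q̄ = (S_0/π) × [bracket] = (475/π) × 0.672900 = 101.7 W/m².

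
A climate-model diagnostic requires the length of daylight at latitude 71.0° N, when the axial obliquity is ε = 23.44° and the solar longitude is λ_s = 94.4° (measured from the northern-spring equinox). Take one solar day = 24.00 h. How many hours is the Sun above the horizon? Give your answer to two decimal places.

Solar declination: sin δ = sin ε · sin λ_s = sin 23.44° × sin 94.4° = 0.39662, so δ = +23.367°.
Sunrise equation: cos H₀ = −tan φ · tan δ = -1.2548 ≤ −1, so the Sun never sets (polar day) and H₀ = π.
Daylight = 2H₀/(2π) × 24.00 h = (3.1416/π) × 24.00 = 24.00 h.

24.00 h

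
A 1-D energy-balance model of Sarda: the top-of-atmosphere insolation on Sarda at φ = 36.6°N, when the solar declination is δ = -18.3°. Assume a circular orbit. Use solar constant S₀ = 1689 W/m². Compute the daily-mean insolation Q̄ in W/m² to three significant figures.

cos H₀ = −tan(+36.6°) tan(-18.300°) = 0.2456, H₀ = 1.3226 rad.
Bracket: H₀ sin φ sin δ + cos φ cos δ sin H₀ = 1.3226×0.59622×-0.31399 + 0.80282×0.94943×0.96937 = -0.247600 + 0.738875 = 0.491275.
Q̄ = (S₀/π) × [bracket] = (1689/π) × 0.491275 = 264.1 W/m².

Q̄ ≈ 264 W/m²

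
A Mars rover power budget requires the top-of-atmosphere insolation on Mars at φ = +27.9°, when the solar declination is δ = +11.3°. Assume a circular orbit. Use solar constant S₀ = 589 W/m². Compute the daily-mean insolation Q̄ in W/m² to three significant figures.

Q̄ ≈ 190 W/m²

cos H₀ = −tan(+27.9°) tan(+11.300°) = -0.1058, H₀ = 1.6768 rad.
Bracket: H₀ sin φ sin δ + cos φ cos δ sin H₀ = 1.6768×0.46793×0.19595 + 0.88377×0.98061×0.99439 = 0.153747 + 0.861772 = 1.015519.
Q̄ = (S₀/π) × [bracket] = (589/π) × 1.015519 = 190.4 W/m².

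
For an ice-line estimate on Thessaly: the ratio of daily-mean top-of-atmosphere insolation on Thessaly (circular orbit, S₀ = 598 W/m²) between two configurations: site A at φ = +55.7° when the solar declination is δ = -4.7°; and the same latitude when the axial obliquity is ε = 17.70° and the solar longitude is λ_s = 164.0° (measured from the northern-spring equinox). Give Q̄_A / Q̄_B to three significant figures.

Q̄_A / Q̄_B ≈ 0.681

— Configuration A (φ=+55.7°):
cos H₀ = −tan(+55.7°) tan(-4.700°) = 0.1205, H₀ = 1.4500 rad.
Bracket: H₀ sin φ sin δ + cos φ cos δ sin H₀ = 1.4500×0.82610×-0.08194 + 0.56353×0.99664×0.99271 = -0.098151 + 0.557542 = 0.459391.
Q̄ = (S₀/π) × [bracket] = (598/π) × 0.459391 = 87.445 W/m².
— Configuration B (φ=+55.7°):
Solar declination: sin δ = sin ε · sin λ_s = sin 17.70° × sin 164.0° = 0.08380, so δ = +4.807°.
cos H₀ = −tan(+55.7°) tan(+4.807°) = -0.1233, H₀ = 1.6944 rad.
Bracket: H₀ sin φ sin δ + cos φ cos δ sin H₀ = 1.6944×0.82610×0.08380 + 0.56353×0.99648×0.99237 = 0.117299 + 0.557262 = 0.674561.
Q̄ = (S₀/π) × [bracket] = (598/π) × 0.674561 = 128.40 W/m².
Ratio Q̄_A / Q̄_B = 87.445 / 128.40 = 0.6810.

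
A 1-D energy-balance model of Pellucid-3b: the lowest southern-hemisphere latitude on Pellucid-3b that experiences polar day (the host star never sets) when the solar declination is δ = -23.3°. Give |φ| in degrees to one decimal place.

Polar day requires cos H₀ = −tan φ tan δ ≤ −1, i.e. tan φ tan δ ≥ 1.
The boundary is |tan φ| · |tan δ| = 1, so |φ| = 90° − |δ| = 90° − 23.3° = 66.7° in the southern hemisphere.

|φ| = 66.7°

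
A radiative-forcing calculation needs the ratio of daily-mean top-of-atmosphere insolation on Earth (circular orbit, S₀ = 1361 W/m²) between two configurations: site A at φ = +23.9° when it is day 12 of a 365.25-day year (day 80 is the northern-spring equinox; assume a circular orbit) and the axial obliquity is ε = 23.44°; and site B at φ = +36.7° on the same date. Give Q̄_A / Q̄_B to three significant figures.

Q̄_A / Q̄_B ≈ 1.45

— Configuration A (φ=+23.9°):
Solar longitude: λ_s = 360° × (12 − 80)/365.25 = -67.023°, i.e. -67.023° + 360° = 292.977°.
sin δ = sin 23.44° × sin 292.977° = -0.36623, so δ = -21.483°.
cos H₀ = −tan(+23.9°) tan(-21.483°) = 0.1744, H₀ = 1.3955 rad.
Bracket: H₀ sin φ sin δ + cos φ cos δ sin H₀ = 1.3955×0.40514×-0.36623 + 0.91425×0.93053×0.98467 = -0.207057 + 0.837695 = 0.630638.
Q̄ = (S₀/π) × [bracket] = (1361/π) × 0.630638 = 273.20 W/m².
— Configuration B (φ=+36.7°):
cos H₀ = −tan(+36.7°) tan(-21.483°) = 0.2934, H₀ = 1.2731 rad.
Bracket: H₀ sin φ sin δ + cos φ cos δ sin H₀ = 1.2731×0.59763×-0.36623 + 0.80178×0.93053×0.95600 = -0.278643 + 0.713253 = 0.434610.
Q̄ = (S₀/π) × [bracket] = (1361/π) × 0.434610 = 188.28 W/m².
Ratio Q̄_A / Q̄_B = 273.20 / 188.28 = 1.451.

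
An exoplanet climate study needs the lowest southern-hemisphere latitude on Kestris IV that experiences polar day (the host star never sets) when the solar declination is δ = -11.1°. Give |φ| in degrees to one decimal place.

|φ| = 78.9°

Polar day requires cos H₀ = −tan φ tan δ ≤ −1, i.e. tan φ tan δ ≥ 1.
The boundary is |tan φ| · |tan δ| = 1, so |φ| = 90° − |δ| = 90° − 11.1° = 78.9° in the southern hemisphere.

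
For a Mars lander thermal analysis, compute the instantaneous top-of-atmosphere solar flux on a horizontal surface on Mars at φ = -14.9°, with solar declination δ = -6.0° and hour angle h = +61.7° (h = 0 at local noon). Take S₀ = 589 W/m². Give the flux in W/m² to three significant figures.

cos θ_z = sin φ sin δ + cos φ cos δ cos h = 0.026878 + 0.455638 = 0.482516.
Flux = S₀ · cos θ_z = 589 × 0.482516 = 284.2 W/m².

284 W/m²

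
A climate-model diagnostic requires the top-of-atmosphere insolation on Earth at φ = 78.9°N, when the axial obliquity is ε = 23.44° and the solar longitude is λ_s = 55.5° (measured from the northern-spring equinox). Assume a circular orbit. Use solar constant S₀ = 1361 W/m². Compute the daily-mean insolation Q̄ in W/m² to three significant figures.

Q̄ ≈ 438 W/m²

Solar declination: sin δ = sin ε · sin λ_s = sin 23.44° × sin 55.5° = 0.32783, so δ = +19.137°.
cos H₀ = −tan(+78.9°) tan(+19.137°) = -1.7687 ≤ −1 ⇒ polar day, H₀ = π.
Bracket: H₀ sin φ sin δ + cos φ cos δ sin H₀ = 3.1416×0.98129×0.32783 + 0.19252×0.94474×0.00000 = 1.010641 + 0.000000 = 1.010641.
Q̄ = (S₀/π) × [bracket] = (1361/π) × 1.010641 = 437.8 W/m².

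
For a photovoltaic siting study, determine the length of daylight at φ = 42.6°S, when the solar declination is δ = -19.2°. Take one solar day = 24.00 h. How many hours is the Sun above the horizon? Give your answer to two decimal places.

cos H₀ = −tan φ · tan δ = −tan(-42.6°) × tan(-19.200°) = -0.3202, so H₀ = 1.8968 rad = 108.68°.
Daylight = 2H₀/(2π) × 24.00 h = (1.8968/π) × 24.00 = 14.49 h.

14.49 h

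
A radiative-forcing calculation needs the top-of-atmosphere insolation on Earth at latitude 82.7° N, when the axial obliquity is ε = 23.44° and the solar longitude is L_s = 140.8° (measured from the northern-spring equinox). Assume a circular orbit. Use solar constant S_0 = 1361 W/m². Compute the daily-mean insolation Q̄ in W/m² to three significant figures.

Solar declination: sin δ = sin ε · sin L_s = sin 23.44° × sin 140.8° = 0.25141, so δ = +14.561°.
cos h₀ = −tan(+82.7°) tan(+14.561°) = -2.0277 ≤ −1 ⇒ polar day, h₀ = π.
Bracket: h₀ sin ϕ sin δ + cos ϕ cos δ sin h₀ = 3.1416×0.99189×0.25141 + 0.12706×0.96788×0.00000 = 0.783424 + 0.000000 = 0.783424.
Q̄ = (S_0/π) × [bracket] = (1361/π) × 0.783424 = 339.4 W/m².

Q̄ ≈ 339 W/m²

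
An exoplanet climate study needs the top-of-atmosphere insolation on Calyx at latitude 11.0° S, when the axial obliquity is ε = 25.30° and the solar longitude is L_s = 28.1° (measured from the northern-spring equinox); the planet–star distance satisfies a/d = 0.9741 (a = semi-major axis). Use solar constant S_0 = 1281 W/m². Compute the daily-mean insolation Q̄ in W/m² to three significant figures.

Q̄ ≈ 349 W/m²

Solar declination: sin δ = sin ε · sin L_s = sin 25.30° × sin 28.1° = 0.20129, so δ = +11.612°.
cos h₀ = −tan(-11.0°) tan(+11.612°) = 0.0399, h₀ = 1.5308 rad.
Bracket: h₀ sin ϕ sin δ + cos ϕ cos δ sin h₀ = 1.5308×-0.19081×0.20129 + 0.98163×0.97953×0.99920 = -0.058795 + 0.960767 = 0.901972.
Inverse-square distance factor (a/d)² = 0.9741² = 0.948871.
Q̄ = (S_0/π) × 0.948871 × [bracket] = (1281/π) × 0.948871 × 0.901972 = 349.0 W/m².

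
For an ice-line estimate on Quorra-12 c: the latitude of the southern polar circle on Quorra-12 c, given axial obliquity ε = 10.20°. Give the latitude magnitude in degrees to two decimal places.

79.80°

The polar circle is the lowest latitude that experiences at least one full rotation of continuous darkness at the northern-summer solstice; it lies at |φ| = 90° − ε = 90° − 10.20° = 79.80°.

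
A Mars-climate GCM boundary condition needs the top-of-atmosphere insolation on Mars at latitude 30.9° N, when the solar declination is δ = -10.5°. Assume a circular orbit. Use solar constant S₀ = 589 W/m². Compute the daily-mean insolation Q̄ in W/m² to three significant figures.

Q̄ ≈ 132 W/m²

cos H₀ = −tan(+30.9°) tan(-10.500°) = 0.1109, H₀ = 1.4596 rad.
Bracket: H₀ sin φ sin δ + cos φ cos δ sin H₀ = 1.4596×0.51354×-0.18224 + 0.85806×0.98325×0.99383 = -0.136600 + 0.838482 = 0.701882.
Q̄ = (S₀/π) × [bracket] = (589/π) × 0.701882 = 131.6 W/m².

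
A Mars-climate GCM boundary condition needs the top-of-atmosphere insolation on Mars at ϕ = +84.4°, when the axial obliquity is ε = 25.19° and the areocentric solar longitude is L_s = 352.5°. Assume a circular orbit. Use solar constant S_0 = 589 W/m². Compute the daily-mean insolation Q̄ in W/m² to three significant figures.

Q̄ ≈ 5.01 W/m²

sin δ = sin 25.19° × sin 352.5° = -0.05555, so δ = -3.185°.
cos h₀ = −tan(+84.4°) tan(-3.185°) = 0.5675, h₀ = 0.9674 rad.
Bracket: h₀ sin ϕ sin δ + cos ϕ cos δ sin h₀ = 0.9674×0.99523×-0.05555 + 0.09758×0.99846×0.82340 = -0.053483 + 0.080224 = 0.026741.
Q̄ = (S_0/π) × [bracket] = (589/π) × 0.026741 = 5.014 W/m².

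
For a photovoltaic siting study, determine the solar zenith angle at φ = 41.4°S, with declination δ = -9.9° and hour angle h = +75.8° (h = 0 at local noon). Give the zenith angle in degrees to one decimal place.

θ_z = 72.8°

cos θ_z = sin φ sin δ + cos φ cos δ cos h = 0.113699 + 0.181268 = 0.294967.
θ_z = arccos(0.294967) = 72.8°.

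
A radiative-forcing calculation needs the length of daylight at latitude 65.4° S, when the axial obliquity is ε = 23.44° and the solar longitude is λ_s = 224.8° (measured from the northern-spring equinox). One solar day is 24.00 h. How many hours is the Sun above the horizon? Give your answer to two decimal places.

Solar declination: sin δ = sin ε · sin λ_s = sin 23.44° × sin 224.8° = -0.28030, so δ = -16.278°.
cos H₀ = −tan φ · tan δ = −tan(-65.4°) × tan(-16.278°) = -0.6378, so H₀ = 2.2624 rad = 129.63°.
Daylight = 2H₀/(2π) × 24.00 h = (2.2624/π) × 24.00 = 17.28 h.

17.28 h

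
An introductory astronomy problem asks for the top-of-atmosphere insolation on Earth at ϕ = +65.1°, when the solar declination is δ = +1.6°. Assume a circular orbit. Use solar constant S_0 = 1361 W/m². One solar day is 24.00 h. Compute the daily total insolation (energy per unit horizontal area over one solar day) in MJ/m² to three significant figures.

17.3 MJ/m²

cos h₀ = −tan(+65.1°) tan(+1.600°) = -0.0602, h₀ = 1.6310 rad.
Bracket: h₀ sin ϕ sin δ + cos ϕ cos δ sin h₀ = 1.6310×0.90704×0.02792 + 0.42104×0.99961×0.99819 = 0.041304 + 0.420114 = 0.461418.
Q̄ = (S_0/π) × [bracket] = (1361/π) × 0.461418 = 199.90 W/m².
Daily total = Q̄ × 24.00 h × 3600 s/h = 199.90 × 24.00 × 3600 / 10⁶ = 17.27 MJ/m².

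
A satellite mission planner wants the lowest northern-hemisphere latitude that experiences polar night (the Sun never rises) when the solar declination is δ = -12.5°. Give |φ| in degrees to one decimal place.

|φ| = 77.5°

Polar night requires cos H₀ = −tan φ tan δ ≥ 1, i.e. tan φ tan δ ≤ −1.
The boundary is |tan φ| · |tan δ| = 1, so |φ| = 90° − |δ| = 90° − 12.5° = 77.5° in the northern hemisphere.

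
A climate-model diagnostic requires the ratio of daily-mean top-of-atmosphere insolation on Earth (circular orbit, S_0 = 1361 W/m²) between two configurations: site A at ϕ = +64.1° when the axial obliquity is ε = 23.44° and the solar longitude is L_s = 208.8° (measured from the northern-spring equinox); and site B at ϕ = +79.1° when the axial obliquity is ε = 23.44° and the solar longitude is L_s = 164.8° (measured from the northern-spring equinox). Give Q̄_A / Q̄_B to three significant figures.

— Configuration A (ϕ=+64.1°):
Solar declination: sin δ = sin ε · sin L_s = sin 23.44° × sin 208.8° = -0.19164, so δ = -11.048°.
cos h₀ = −tan(+64.1°) tan(-11.048°) = 0.4021, h₀ = 1.1570 rad.
Bracket: h₀ sin ϕ sin δ + cos ϕ cos δ sin h₀ = 1.1570×0.89956×-0.19164 + 0.43680×0.98147×0.91559 = -0.199457 + 0.392519 = 0.193062.
Q̄ = (S_0/π) × [bracket] = (1361/π) × 0.193062 = 83.638 W/m².
— Configuration B (ϕ=+79.1°):
Solar declination: sin δ = sin ε · sin L_s = sin 23.44° × sin 164.8° = 0.10430, so δ = +5.987°.
cos h₀ = −tan(+79.1°) tan(+5.987°) = -0.5446, h₀ = 2.1467 rad.
Bracket: h₀ sin ϕ sin δ + cos ϕ cos δ sin h₀ = 2.1467×0.98196×0.10430 + 0.18910×0.99455×0.83872 = 0.219862 + 0.157738 = 0.377600.
Q̄ = (S_0/π) × [bracket] = (1361/π) × 0.377600 = 163.58 W/m².
Ratio Q̄_A / Q̄_B = 83.638 / 163.58 = 0.5113.

Q̄_A / Q̄_B ≈ 0.511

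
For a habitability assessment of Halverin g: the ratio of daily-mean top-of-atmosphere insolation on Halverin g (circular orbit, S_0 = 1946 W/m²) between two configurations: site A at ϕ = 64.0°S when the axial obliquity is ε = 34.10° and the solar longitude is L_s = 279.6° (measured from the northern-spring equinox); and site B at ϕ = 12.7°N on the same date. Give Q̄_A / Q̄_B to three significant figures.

Q̄_A / Q̄_B ≈ 2.47

— Configuration A (ϕ=-64.0°):
Solar declination: sin δ = sin ε · sin L_s = sin 34.10° × sin 279.6° = -0.55279, so δ = -33.558°.
cos h₀ = −tan(-64.0°) tan(-33.558°) = -1.3601 ≤ −1 ⇒ polar day, h₀ = π.
Bracket: h₀ sin ϕ sin δ + cos ϕ cos δ sin h₀ = 3.1416×-0.89879×-0.55279 + 0.43837×0.83332×0.00000 = 1.560879 + 0.000000 = 1.560879.
Q̄ = (S_0/π) × [bracket] = (1946/π) × 1.560879 = 966.86 W/m².
— Configuration B (ϕ=+12.7°):
cos h₀ = −tan(+12.7°) tan(-33.558°) = 0.1495, h₀ = 1.4207 rad.
Bracket: h₀ sin ϕ sin δ + cos ϕ cos δ sin h₀ = 1.4207×0.21985×-0.55279 + 0.97553×0.83332×0.98876 = -0.172659 + 0.803791 = 0.631132.
Q̄ = (S_0/π) × [bracket] = (1946/π) × 0.631132 = 390.94 W/m².
Ratio Q̄_A / Q̄_B = 966.86 / 390.94 = 2.473.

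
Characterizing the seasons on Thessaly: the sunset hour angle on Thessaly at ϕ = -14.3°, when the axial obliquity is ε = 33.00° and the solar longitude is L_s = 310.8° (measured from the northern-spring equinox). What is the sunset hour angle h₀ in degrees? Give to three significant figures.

Solar declination: sin δ = sin ε · sin L_s = sin 33.00° × sin 310.8° = -0.41229, so δ = -24.349°.
cos h₀ = −tan ϕ · tan δ = −tan(-14.3°) × tan(-24.349°) = -0.1154, so h₀ = 1.6864 rad = 96.62°.

h₀ = 96.6°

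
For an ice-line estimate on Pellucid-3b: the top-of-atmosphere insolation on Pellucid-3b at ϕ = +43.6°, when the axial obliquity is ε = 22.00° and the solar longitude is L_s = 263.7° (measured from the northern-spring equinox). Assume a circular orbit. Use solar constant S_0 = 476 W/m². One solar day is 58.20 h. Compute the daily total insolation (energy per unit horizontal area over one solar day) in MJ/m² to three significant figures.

Solar declination: sin δ = sin ε · sin L_s = sin 22.00° × sin 263.7° = -0.37234, so δ = -21.860°.
cos h₀ = −tan(+43.6°) tan(-21.860°) = 0.3821, h₀ = 1.1788 rad.
Bracket: h₀ sin ϕ sin δ + cos ϕ cos δ sin h₀ = 1.1788×0.68962×-0.37234 + 0.72417×0.92809×0.92414 = -0.302684 + 0.621110 = 0.318426.
Q̄ = (S_0/π) × [bracket] = (476/π) × 0.318426 = 48.246 W/m².
Daily total = Q̄ × 58.20 h × 3600 s/h = 48.246 × 58.20 × 3600 / 10⁶ = 10.11 MJ/m².

10.1 MJ/m²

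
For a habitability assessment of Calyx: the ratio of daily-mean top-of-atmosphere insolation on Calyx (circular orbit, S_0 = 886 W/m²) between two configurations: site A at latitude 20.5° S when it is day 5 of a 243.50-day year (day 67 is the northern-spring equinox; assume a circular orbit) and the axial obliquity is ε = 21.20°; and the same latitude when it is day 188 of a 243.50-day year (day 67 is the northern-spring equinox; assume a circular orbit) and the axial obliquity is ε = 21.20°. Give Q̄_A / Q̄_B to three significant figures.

Q̄_A / Q̄_B ≈ 1.16

— Configuration A (ϕ=-20.5°):
Solar longitude: L_s = 360° × (5 − 67)/243.50 = -91.663°, i.e. -91.663° + 360° = 268.337°.
sin δ = sin 21.20° × sin 268.337° = -0.36147, so δ = -21.191°.
cos h₀ = −tan(-20.5°) tan(-21.191°) = -0.1450, h₀ = 1.7163 rad.
Bracket: h₀ sin ϕ sin δ + cos ϕ cos δ sin h₀ = 1.7163×-0.35021×-0.36147 + 0.93667×0.93238×0.98944 = 0.217267 + 0.864110 = 1.081377.
Q̄ = (S_0/π) × [bracket] = (886/π) × 1.081377 = 304.97 W/m².
— Configuration B (ϕ=-20.5°):
Solar longitude: L_s = 360° × (188 − 67)/243.50 = 178.891°.
sin δ = sin 21.20° × sin 178.891° = 0.00700, so δ = +0.401°.
cos h₀ = −tan(-20.5°) tan(+0.401°) = 0.0026, h₀ = 1.5682 rad.
Bracket: h₀ sin ϕ sin δ + cos ϕ cos δ sin h₀ = 1.5682×-0.35021×0.00700 + 0.93667×0.99998×1.00000 = -0.003844 + 0.936651 = 0.932807.
Q̄ = (S_0/π) × [bracket] = (886/π) × 0.932807 = 263.07 W/m².
Ratio Q̄_A / Q̄_B = 304.97 / 263.07 = 1.159.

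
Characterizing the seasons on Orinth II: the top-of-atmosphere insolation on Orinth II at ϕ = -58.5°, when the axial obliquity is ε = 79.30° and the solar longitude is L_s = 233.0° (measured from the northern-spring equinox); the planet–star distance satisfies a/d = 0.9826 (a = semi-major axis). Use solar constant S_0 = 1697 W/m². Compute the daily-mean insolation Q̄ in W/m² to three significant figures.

Q̄ ≈ 1.10e+03 W/m²

Solar declination: sin δ = sin ε · sin L_s = sin 79.30° × sin 233.0° = -0.78475, so δ = -51.698°.
cos h₀ = −tan(-58.5°) tan(-51.698°) = -2.0661 ≤ −1 ⇒ polar day, h₀ = π.
Bracket: h₀ sin ϕ sin δ + cos ϕ cos δ sin h₀ = 3.1416×-0.85264×-0.78475 + 0.52250×0.61981×0.00000 = 2.102074 + 0.000000 = 2.102074.
Inverse-square distance factor (a/d)² = 0.9826² = 0.965503.
Q̄ = (S_0/π) × 0.965503 × [bracket] = (1697/π) × 0.965503 × 2.102074 = 1096 W/m².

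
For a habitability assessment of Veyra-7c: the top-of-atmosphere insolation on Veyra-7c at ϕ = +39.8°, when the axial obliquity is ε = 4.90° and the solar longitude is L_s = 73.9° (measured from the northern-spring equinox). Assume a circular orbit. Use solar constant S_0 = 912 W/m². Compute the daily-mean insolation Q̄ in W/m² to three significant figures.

Solar declination: sin δ = sin ε · sin L_s = sin 4.90° × sin 73.9° = 0.08207, so δ = +4.707°.
cos h₀ = −tan(+39.8°) tan(+4.707°) = -0.0686, h₀ = 1.6395 rad.
Bracket: h₀ sin ϕ sin δ + cos ϕ cos δ sin h₀ = 1.6395×0.64011×0.08207 + 0.76828×0.99663×0.99764 = 0.086129 + 0.763884 = 0.850013.
Q̄ = (S_0/π) × [bracket] = (912/π) × 0.850013 = 246.8 W/m².

Q̄ ≈ 247 W/m²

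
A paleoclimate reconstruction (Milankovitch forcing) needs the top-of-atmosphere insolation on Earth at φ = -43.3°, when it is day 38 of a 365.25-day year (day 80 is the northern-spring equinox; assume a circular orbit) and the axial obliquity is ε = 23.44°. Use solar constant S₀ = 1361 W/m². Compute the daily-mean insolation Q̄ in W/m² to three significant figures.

Q̄ ≈ 437 W/m²

Solar longitude: λ_s = 360° × (38 − 80)/365.25 = -41.396°, i.e. -41.396° + 360° = 318.604°.
sin δ = sin 23.44° × sin 318.604° = -0.26304, so δ = -15.251°.
cos H₀ = −tan(-43.3°) tan(-15.251°) = -0.2569, H₀ = 1.8306 rad.
Bracket: H₀ sin φ sin δ + cos φ cos δ sin H₀ = 1.8306×-0.68582×-0.26304 + 0.72777×0.96478×0.96643 = 0.330237 + 0.678567 = 1.008804.
Q̄ = (S₀/π) × [bracket] = (1361/π) × 1.008804 = 437.0 W/m².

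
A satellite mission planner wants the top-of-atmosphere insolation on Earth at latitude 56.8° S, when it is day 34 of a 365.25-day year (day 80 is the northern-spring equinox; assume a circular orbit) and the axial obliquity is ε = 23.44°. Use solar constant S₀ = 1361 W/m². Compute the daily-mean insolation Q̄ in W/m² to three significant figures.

Q̄ ≈ 412 W/m²

Solar longitude: λ_s = 360° × (34 − 80)/365.25 = -45.339°, i.e. -45.339° + 360° = 314.661°.
sin δ = sin 23.44° × sin 314.661° = -0.28294, so δ = -16.436°.
cos H₀ = −tan(-56.8°) tan(-16.436°) = -0.4508, H₀ = 2.0385 rad.
Bracket: H₀ sin φ sin δ + cos φ cos δ sin H₀ = 2.0385×-0.83676×-0.28294 + 0.54756×0.95914×0.89263 = 0.482621 + 0.468797 = 0.951418.
Q̄ = (S₀/π) × [bracket] = (1361/π) × 0.951418 = 412.2 W/m².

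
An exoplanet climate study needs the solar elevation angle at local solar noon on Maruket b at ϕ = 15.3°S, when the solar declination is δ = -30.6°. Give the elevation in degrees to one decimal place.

74.7°

At local noon the hour angle is zero, so the zenith angle equals |ϕ − δ| = |-15.3° − (-30.600°)| = 15.300°.
Elevation = 90° − 15.300° = 74.7°.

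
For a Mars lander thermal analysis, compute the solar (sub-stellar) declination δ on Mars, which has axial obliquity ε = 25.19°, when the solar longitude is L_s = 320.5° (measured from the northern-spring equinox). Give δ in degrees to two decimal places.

δ = -15.71°

sin δ = sin ε · sin L_s = sin 25.19° × sin 320.5° = -0.270728.
δ = arcsin(-0.270728) = -15.71°.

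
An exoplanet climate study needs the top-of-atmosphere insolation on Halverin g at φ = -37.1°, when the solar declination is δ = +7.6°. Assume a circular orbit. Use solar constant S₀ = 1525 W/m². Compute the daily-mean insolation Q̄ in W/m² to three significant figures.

Q̄ ≈ 325 W/m²

cos H₀ = −tan(-37.1°) tan(+7.600°) = 0.1009, H₀ = 1.4697 rad.
Bracket: H₀ sin φ sin δ + cos φ cos δ sin H₀ = 1.4697×-0.60321×0.13226 + 0.79758×0.99122×0.99490 = -0.117253 + 0.786545 = 0.669292.
Q̄ = (S₀/π) × [bracket] = (1525/π) × 0.669292 = 324.9 W/m².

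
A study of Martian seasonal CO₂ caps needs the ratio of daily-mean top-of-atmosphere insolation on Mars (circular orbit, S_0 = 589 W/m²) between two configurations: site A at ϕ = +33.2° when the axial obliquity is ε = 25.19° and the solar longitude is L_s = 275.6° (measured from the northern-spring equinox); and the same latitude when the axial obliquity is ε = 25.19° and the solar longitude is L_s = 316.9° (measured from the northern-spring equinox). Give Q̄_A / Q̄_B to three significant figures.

Q̄_A / Q̄_B ≈ 0.758

— Configuration A (ϕ=+33.2°):
Solar declination: sin δ = sin ε · sin L_s = sin 25.19° × sin 275.6° = -0.42359, so δ = -25.061°.
cos h₀ = −tan(+33.2°) tan(-25.061°) = 0.3060, h₀ = 1.2598 rad.
Bracket: h₀ sin ϕ sin δ + cos ϕ cos δ sin h₀ = 1.2598×0.54756×-0.42359 + 0.83676×0.90585×0.95203 = -0.292199 + 0.721619 = 0.429420.
Q̄ = (S_0/π) × [bracket] = (589/π) × 0.429420 = 80.510 W/m².
— Configuration B (ϕ=+33.2°):
Solar declination: sin δ = sin ε · sin L_s = sin 25.19° × sin 316.9° = -0.29082, so δ = -16.907°.
cos h₀ = −tan(+33.2°) tan(-16.907°) = 0.1989, h₀ = 1.3706 rad.
Bracket: h₀ sin ϕ sin δ + cos ϕ cos δ sin h₀ = 1.3706×0.54756×-0.29082 + 0.83676×0.95678×0.98002 = -0.218256 + 0.784599 = 0.566343.
Q̄ = (S_0/π) × [bracket] = (589/π) × 0.566343 = 106.18 W/m².
Ratio Q̄_A / Q̄_B = 80.510 / 106.18 = 0.7582.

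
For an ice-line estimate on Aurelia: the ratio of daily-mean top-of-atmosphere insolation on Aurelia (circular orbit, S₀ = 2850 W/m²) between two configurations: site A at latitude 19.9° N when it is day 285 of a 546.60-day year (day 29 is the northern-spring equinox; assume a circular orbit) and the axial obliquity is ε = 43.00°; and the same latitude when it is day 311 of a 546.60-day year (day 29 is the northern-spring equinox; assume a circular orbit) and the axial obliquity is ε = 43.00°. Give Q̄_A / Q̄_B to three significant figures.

Q̄_A / Q̄_B ≈ 1.11

— Configuration A (φ=+19.9°):
Solar longitude: λ_s = 360° × (285 − 29)/546.60 = 168.606°.
sin δ = sin 43.00° × sin 168.606° = 0.13473, so δ = +7.743°.
cos H₀ = −tan(+19.9°) tan(+7.743°) = -0.0492, H₀ = 1.6200 rad.
Bracket: H₀ sin φ sin δ + cos φ cos δ sin H₀ = 1.6200×0.34038×0.13473 + 0.94029×0.99088×0.99879 = 0.074292 + 0.930587 = 1.004879.
Q̄ = (S₀/π) × [bracket] = (2850/π) × 1.004879 = 911.61 W/m².
— Configuration B (φ=+19.9°):
Solar longitude: λ_s = 360° × (311 − 29)/546.60 = 185.730°.
sin δ = sin 43.00° × sin 185.730° = -0.06809, so δ = -3.904°.
cos H₀ = −tan(+19.9°) tan(-3.904°) = 0.0247, H₀ = 1.5461 rad.
Bracket: H₀ sin φ sin δ + cos φ cos δ sin H₀ = 1.5461×0.34038×-0.06809 + 0.94029×0.99768×0.99969 = -0.035833 + 0.937818 = 0.901985.
Q̄ = (S₀/π) × [bracket] = (2850/π) × 0.901985 = 818.27 W/m².
Ratio Q̄_A / Q̄_B = 911.61 / 818.27 = 1.114.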